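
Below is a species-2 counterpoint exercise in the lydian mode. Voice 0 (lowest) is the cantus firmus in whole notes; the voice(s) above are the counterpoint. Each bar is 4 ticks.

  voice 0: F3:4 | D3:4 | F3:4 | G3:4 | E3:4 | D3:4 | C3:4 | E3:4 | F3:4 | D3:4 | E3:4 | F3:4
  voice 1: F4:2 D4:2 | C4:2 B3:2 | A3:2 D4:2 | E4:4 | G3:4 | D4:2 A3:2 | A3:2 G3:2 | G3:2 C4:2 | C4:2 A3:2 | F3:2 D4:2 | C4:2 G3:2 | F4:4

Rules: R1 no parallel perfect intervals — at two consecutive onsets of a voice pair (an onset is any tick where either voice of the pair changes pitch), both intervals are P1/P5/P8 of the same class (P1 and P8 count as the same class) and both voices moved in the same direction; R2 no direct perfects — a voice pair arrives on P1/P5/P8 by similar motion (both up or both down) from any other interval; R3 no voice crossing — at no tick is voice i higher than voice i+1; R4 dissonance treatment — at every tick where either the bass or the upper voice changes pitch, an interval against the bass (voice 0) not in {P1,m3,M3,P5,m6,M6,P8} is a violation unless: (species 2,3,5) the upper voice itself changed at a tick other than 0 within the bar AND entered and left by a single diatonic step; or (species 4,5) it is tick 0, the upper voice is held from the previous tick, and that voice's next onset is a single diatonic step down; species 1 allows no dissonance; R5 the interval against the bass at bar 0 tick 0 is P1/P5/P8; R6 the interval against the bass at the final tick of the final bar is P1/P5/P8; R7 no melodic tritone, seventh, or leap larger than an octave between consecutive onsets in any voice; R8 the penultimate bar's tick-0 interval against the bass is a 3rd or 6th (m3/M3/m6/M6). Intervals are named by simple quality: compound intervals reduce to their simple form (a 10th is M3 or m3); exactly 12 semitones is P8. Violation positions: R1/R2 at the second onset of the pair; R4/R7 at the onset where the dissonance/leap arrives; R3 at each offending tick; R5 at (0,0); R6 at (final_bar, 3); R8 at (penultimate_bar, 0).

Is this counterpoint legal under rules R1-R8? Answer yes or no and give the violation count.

bar 0: v0=F3 v1=F4 (P8)
bar 1: v0=D3 v1=C4 (m7)
bar 2: v0=F3 v1=A3 (M3)
bar 3: v0=G3 v1=E4 (M6)
bar 4: v0=E3 v1=G3 (m3)
bar 5: v0=D3 v1=D4 (P8)
bar 6: v0=C3 v1=A3 (M6)
bar 7: v0=E3 v1=G3 (m3)
bar 8: v0=F3 v1=C4 (P5)
bar 9: v0=D3 v1=F3 (m3)
bar 10: v0=E3 v1=C4 (m6)
bar 11: v0=F3 v1=F4 (P8)
  R4 @ bar1.0: D3/C4 m7 untreated
  R2 @ bar11.0: E3/G3 m3 -> F3/F4 P8 similar
  R7 @ bar11.0: G3->F4 leap 10st

No (3 violations)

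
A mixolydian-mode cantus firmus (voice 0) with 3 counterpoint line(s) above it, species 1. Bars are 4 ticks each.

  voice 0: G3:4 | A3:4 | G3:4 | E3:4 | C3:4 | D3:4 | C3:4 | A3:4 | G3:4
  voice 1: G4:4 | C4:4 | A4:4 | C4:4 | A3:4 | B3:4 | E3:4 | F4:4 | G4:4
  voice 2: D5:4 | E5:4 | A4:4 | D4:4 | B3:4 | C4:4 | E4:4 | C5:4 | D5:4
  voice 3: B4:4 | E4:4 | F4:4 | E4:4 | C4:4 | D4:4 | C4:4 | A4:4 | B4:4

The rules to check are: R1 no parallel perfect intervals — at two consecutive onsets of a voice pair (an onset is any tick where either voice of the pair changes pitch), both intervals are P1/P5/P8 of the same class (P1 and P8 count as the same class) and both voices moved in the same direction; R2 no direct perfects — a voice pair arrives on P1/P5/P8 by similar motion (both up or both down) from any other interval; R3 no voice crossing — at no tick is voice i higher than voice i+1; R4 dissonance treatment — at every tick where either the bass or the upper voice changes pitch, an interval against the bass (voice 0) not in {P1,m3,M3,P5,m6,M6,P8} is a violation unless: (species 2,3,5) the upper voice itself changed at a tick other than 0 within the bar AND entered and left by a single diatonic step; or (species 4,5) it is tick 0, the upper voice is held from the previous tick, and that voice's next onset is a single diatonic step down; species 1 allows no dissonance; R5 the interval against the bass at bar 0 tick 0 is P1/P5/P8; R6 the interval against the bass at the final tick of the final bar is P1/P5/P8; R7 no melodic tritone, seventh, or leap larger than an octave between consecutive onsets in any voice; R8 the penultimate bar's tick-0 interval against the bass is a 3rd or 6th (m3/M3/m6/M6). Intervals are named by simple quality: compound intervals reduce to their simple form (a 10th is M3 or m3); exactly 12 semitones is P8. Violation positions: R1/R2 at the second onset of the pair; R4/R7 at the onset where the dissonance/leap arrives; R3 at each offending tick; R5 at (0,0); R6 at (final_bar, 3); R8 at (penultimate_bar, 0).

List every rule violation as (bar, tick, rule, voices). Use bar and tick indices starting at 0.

bar 0: v0=G3 v1=G4 v2=D5 v3=B4 downbeat M3
bar 1: v0=A3 v1=C4 v2=E5 v3=E4 downbeat P5
bar 2: v0=G3 v1=A4 v2=A4 v3=F4 downbeat m7
bar 3: v0=E3 v1=C4 v2=D4 v3=E4 downbeat P8
bar 4: v0=C3 v1=A3 v2=B3 v3=C4 downbeat P8
bar 5: v0=D3 v1=B3 v2=C4 v3=D4 downbeat P8
bar 6: v0=C3 v1=E3 v2=E4 v3=C4 downbeat P8
bar 7: v0=A3 v1=F4 v2=C5 v3=A4 downbeat P8
bar 8: v0=G3 v1=G4 v2=D5 v3=B4 downbeat M3
  -> R3 @ bar 0 tick 0 v(2, 3): D5 above B4
  -> R5 @ bar 0 tick 0 v(0, 3): opens on M3
  -> R3 @ bar 0 tick 1 v(2, 3): D5 above B4
  -> R3 @ bar 0 tick 2 v(2, 3): D5 above B4
  -> R3 @ bar 0 tick 3 v(2, 3): D5 above B4
  -> R1 @ bar 1 tick 0 v(0, 2): G3/D5 P5 -> A3/E5 P5 similar
  -> R3 @ bar 1 tick 0 v(2, 3): E5 above E4
  -> R3 @ bar 1 tick 1 v(2, 3): E5 above E4
  -> R3 @ bar 1 tick 2 v(2, 3): E5 above E4
  -> R3 @ bar 1 tick 3 v(2, 3): E5 above E4
  -> R3 @ bar 2 tick 0 v(2, 3): A4 above F4
  -> R4 @ bar 2 tick 0 v(0, 1): G3/A4 M2 untreated
  -> R4 @ bar 2 tick 0 v(0, 2): G3/A4 M2 untreated
  -> R4 @ bar 2 tick 0 v(0, 3): G3/F4 m7 untreated
  -> R3 @ bar 2 tick 1 v(2, 3): A4 above F4
  -> R3 @ bar 2 tick 2 v(2, 3): A4 above F4
  -> R3 @ bar 2 tick 3 v(2, 3): A4 above F4
  -> R2 @ bar 3 tick 0 v(0, 3): G3/F4 m7 -> E3/E4 P8 similar
  -> R4 @ bar 3 tick 0 v(0, 2): E3/D4 m7 untreated
  -> R1 @ bar 4 tick 0 v(0, 3): E3/E4 P8 -> C3/C4 P8 similar
  -> R4 @ bar 4 tick 0 v(0, 2): C3/B3 M7 untreated
  -> R1 @ bar 5 tick 0 v(0, 3): C3/C4 P8 -> D3/D4 P8 similar
  -> R4 @ bar 5 tick 0 v(0, 2): D3/C4 m7 untreated
  -> R1 @ bar 6 tick 0 v(0, 3): D3/D4 P8 -> C3/C4 P8 similar
  -> R3 @ bar 6 tick 0 v(2, 3): E4 above C4
  -> R3 @ bar 6 tick 1 v(2, 3): E4 above C4
  -> R3 @ bar 6 tick 2 v(2, 3): E4 above C4
  -> R3 @ bar 6 tick 3 v(2, 3): E4 above C4
  -> R1 @ bar 7 tick 0 v(0, 3): C3/C4 P8 -> A3/A4 P8 similar
  -> R2 @ bar 7 tick 0 v(1, 2): E3/E4 P8 -> F4/C5 P5 similar
  -> R3 @ bar 7 tick 0 v(2, 3): C5 above A4
  -> R7 @ bar 7 tick 0 v(1,): E3->F4 leap 13st
  -> R8 @ bar 7 tick 0 v(0, 3): penult P8 not 3rd/6th
  -> R3 @ bar 7 tick 1 v(2, 3): C5 above A4
  -> R3 @ bar 7 tick 2 v(2, 3): C5 above A4
  -> R3 @ bar 7 tick 3 v(2, 3): C5 above A4
  -> R1 @ bar 8 tick 0 v(1, 2): F4/C5 P5 -> G4/D5 P5 similar
  -> R3 @ bar 8 tick 0 v(2, 3): D5 above B4
  -> R3 @ bar 8 tick 1 v(2, 3): D5 above B4
  -> R3 @ bar 8 tick 2 v(2, 3): D5 above B4
  -> R3 @ bar 8 tick 3 v(2, 3): D5 above B4
  -> R6 @ bar 8 tick 3 v(0, 3): closes on M3

(0, 0, R3, (2, 3))
(0, 0, R5, (0, 3))
(0, 1, R3, (2, 3))
(0, 2, R3, (2, 3))
(0, 3, R3, (2, 3))
(1, 0, R1, (0, 2))
(1, 0, R3, (2, 3))
(1, 1, R3, (2, 3))
(1, 2, R3, (2, 3))
(1, 3, R3, (2, 3))
(2, 0, R3, (2, 3))
(2, 0, R4, (0, 1))
(2, 0, R4, (0, 2))
(2, 0, R4, (0, 3))
(2, 1, R3, (2, 3))
(2, 2, R3, (2, 3))
(2, 3, R3, (2, 3))
(3, 0, R2, (0, 3))
(3, 0, R4, (0, 2))
(4, 0, R1, (0, 3))
(4, 0, R4, (0, 2))
(5, 0, R1, (0, 3))
(5, 0, R4, (0, 2))
(6, 0, R1, (0, 3))
(6, 0, R3, (2, 3))
(6, 1, R3, (2, 3))
(6, 2, R3, (2, 3))
(6, 3, R3, (2, 3))
(7, 0, R1, (0, 3))
(7, 0, R2, (1, 2))
(7, 0, R3, (2, 3))
(7, 0, R7, (1,))
(7, 0, R8, (0, 3))
(7, 1, R3, (2, 3))
(7, 2, R3, (2, 3))
(7, 3, R3, (2, 3))
(8, 0, R1, (1, 2))
(8, 0, R3, (2, 3))
(8, 1, R3, (2, 3))
(8, 2, R3, (2, 3))
(8, 3, R3, (2, 3))
(8, 3, R6, (0, 3))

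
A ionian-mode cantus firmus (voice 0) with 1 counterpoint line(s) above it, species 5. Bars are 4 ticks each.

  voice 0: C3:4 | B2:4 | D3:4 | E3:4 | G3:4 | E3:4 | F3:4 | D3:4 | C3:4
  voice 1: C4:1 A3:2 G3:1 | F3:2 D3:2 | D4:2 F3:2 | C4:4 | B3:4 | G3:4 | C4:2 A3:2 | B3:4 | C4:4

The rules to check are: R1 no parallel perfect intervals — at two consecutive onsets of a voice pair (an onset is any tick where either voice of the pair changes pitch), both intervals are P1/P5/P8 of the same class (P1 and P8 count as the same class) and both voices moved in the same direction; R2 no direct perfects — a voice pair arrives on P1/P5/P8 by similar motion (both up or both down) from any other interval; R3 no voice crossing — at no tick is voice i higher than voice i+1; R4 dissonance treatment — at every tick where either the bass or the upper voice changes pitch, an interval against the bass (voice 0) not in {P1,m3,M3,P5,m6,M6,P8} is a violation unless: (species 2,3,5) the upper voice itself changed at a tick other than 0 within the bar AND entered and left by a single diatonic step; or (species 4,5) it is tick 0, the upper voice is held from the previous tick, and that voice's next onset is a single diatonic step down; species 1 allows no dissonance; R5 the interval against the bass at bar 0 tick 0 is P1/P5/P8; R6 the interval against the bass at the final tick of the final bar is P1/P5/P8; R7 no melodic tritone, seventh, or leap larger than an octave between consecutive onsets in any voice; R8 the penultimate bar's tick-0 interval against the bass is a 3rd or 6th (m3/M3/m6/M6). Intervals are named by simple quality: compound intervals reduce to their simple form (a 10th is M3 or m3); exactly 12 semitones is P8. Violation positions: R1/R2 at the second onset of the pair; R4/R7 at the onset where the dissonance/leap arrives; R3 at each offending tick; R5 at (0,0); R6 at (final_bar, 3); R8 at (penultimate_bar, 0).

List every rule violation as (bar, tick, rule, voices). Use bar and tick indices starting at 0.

(1, 0, R4, (0, 1))
(2, 0, R2, (0, 1))
(6, 0, R2, (0, 1))

bar 0: v0=C3 v1=C4 downbeat P8
bar 1: v0=B2 v1=F3 downbeat TT
bar 2: v0=D3 v1=D4 downbeat P8
bar 3: v0=E3 v1=C4 downbeat m6
bar 4: v0=G3 v1=B3 downbeat M3
bar 5: v0=E3 v1=G3 downbeat m3
bar 6: v0=F3 v1=C4 downbeat P5
bar 7: v0=D3 v1=B3 downbeat M6
bar 8: v0=C3 v1=C4 downbeat P8
  -> R4 @ bar 1 tick 0 v(0, 1): B2/F3 TT untreated
  -> R2 @ bar 2 tick 0 v(0, 1): B2/D3 m3 -> D3/D4 P8 similar
  -> R2 @ bar 6 tick 0 v(0, 1): E3/G3 m3 -> F3/C4 P5 similar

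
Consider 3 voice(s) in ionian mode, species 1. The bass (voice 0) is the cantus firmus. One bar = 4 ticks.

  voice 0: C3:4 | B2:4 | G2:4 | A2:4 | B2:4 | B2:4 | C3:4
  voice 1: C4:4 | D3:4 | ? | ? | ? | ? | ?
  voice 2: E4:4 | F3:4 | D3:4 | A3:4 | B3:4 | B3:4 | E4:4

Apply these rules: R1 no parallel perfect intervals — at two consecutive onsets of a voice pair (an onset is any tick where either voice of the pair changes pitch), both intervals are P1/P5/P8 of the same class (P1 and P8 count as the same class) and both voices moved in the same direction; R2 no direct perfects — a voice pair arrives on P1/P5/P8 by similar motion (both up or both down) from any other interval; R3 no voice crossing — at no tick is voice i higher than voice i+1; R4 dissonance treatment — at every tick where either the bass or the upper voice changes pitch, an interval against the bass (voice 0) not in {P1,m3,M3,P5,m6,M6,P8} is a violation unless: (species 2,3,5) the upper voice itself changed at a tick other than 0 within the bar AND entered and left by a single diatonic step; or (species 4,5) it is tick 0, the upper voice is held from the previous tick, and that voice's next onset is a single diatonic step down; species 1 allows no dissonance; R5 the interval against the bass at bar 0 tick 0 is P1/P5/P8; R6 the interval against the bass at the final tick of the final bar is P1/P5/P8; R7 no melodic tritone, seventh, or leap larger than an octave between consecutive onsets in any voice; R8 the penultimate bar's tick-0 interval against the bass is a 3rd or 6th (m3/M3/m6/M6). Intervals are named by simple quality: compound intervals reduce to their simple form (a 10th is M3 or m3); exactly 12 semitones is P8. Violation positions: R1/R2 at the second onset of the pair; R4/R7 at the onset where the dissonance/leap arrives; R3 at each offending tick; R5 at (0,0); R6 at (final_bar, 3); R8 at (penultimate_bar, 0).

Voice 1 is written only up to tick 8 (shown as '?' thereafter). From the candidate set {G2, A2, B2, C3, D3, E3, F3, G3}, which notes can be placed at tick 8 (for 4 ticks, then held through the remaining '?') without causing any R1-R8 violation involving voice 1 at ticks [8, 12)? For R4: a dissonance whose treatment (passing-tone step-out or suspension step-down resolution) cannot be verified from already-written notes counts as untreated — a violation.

G2: violates R2
A2: violates R4
B2: legal
C3: violates R4
D3: legal
E3: violates R3
F3: violates R3,R4
G3: violates R3

{B2, D3}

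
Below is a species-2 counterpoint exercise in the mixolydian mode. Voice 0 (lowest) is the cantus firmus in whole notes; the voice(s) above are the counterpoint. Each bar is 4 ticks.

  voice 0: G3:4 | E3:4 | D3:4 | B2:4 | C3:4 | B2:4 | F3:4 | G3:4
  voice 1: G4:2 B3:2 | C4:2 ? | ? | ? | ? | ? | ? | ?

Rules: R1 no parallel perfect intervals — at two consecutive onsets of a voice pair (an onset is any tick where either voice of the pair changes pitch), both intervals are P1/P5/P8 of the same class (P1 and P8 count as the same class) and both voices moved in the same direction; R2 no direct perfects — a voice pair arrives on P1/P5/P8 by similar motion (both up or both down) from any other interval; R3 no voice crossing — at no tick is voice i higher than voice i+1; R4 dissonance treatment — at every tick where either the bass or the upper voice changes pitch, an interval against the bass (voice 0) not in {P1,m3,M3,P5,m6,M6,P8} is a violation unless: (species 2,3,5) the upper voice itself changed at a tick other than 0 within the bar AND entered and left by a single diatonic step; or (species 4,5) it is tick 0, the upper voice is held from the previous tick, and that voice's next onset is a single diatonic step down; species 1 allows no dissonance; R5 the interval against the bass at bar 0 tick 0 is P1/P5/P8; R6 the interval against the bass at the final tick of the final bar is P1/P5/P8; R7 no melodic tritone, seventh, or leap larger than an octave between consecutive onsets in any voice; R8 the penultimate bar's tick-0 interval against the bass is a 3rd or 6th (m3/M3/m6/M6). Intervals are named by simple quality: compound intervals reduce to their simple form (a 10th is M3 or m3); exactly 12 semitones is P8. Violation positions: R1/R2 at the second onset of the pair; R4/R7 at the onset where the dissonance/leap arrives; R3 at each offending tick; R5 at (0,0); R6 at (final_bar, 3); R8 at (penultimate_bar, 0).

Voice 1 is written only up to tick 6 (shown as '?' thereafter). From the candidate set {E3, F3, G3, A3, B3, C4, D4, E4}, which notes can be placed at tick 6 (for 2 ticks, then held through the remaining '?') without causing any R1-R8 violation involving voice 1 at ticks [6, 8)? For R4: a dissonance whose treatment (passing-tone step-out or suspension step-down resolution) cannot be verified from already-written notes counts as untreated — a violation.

E3: legal
F3: violates R4
G3: legal
A3: violates R4
B3: legal
C4: legal
D4: violates R4
E4: legal

{B3, C4, E3, E4, G3}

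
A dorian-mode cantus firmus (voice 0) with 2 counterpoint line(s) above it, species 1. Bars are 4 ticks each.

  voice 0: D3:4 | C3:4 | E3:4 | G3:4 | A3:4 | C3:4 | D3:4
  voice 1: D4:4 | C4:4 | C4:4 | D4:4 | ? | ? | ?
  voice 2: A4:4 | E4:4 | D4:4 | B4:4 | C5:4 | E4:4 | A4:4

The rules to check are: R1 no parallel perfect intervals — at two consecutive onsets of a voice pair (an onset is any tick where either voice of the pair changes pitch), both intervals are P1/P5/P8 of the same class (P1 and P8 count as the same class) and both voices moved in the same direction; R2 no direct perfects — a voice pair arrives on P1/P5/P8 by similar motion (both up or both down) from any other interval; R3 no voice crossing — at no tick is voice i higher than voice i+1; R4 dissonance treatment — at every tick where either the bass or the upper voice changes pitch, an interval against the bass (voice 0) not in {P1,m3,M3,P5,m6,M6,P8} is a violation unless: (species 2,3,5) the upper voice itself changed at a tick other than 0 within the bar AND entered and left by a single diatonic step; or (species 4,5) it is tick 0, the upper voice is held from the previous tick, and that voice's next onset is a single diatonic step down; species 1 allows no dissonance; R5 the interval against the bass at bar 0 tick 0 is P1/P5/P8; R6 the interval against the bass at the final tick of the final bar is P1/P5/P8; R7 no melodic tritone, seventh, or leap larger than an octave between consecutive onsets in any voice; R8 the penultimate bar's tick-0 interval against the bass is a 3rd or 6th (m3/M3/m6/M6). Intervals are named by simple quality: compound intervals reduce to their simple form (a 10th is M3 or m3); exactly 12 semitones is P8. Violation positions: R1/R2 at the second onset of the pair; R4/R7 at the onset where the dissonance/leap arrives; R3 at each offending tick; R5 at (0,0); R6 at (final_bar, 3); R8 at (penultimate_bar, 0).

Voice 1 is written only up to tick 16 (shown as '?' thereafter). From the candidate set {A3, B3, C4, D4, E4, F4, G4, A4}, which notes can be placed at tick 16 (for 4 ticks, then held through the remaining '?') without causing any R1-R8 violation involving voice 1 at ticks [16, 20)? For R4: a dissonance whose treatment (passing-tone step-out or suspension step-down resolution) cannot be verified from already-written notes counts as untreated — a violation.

{A3, C4}

A3: legal
B3: violates R4
C4: legal
D4: violates R4
E4: violates R1
F4: violates R2
G4: violates R4
A4: violates R2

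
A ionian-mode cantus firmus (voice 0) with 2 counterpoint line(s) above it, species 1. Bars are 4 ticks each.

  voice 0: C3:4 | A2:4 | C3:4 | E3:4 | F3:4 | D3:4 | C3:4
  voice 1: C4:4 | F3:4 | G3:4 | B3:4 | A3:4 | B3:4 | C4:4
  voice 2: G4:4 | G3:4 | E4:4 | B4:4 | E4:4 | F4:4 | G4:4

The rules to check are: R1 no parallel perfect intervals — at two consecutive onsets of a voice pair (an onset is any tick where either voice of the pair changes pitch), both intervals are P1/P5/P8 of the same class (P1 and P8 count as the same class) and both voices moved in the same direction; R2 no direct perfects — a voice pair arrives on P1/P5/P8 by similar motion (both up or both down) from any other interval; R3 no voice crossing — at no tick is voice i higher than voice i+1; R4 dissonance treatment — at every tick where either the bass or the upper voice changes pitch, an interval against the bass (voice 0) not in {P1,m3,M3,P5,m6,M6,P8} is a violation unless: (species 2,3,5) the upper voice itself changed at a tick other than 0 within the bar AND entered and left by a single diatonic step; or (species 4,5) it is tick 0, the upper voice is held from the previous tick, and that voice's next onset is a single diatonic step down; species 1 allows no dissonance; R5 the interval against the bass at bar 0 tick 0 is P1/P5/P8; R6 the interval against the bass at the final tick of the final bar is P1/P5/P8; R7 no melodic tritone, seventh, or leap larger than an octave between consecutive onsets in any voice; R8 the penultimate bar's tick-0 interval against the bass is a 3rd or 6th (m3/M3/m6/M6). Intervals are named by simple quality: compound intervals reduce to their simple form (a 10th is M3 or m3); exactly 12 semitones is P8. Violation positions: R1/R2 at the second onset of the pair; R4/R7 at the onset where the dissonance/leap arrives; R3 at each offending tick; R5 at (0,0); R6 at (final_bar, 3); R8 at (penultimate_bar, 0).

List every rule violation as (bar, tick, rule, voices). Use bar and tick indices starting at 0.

(1, 0, R4, (0, 2))
(2, 0, R2, (0, 1))
(3, 0, R1, (0, 1))
(3, 0, R2, (0, 2))
(3, 0, R2, (1, 2))
(4, 0, R2, (1, 2))
(4, 0, R4, (0, 2))
(6, 0, R2, (1, 2))

bar 0: v0=C3 v1=C4 v2=G4 downbeat P5
bar 1: v0=A2 v1=F3 v2=G3 downbeat m7
bar 2: v0=C3 v1=G3 v2=E4 downbeat M3
bar 3: v0=E3 v1=B3 v2=B4 downbeat P5
bar 4: v0=F3 v1=A3 v2=E4 downbeat M7
bar 5: v0=D3 v1=B3 v2=F4 downbeat m3
bar 6: v0=C3 v1=C4 v2=G4 downbeat P5
  -> R4 @ bar 1 tick 0 v(0, 2): A2/G3 m7 untreated
  -> R2 @ bar 2 tick 0 v(0, 1): A2/F3 m6 -> C3/G3 P5 similar
  -> R1 @ bar 3 tick 0 v(0, 1): C3/G3 P5 -> E3/B3 P5 similar
  -> R2 @ bar 3 tick 0 v(0, 2): C3/E4 M3 -> E3/B4 P5 similar
  -> R2 @ bar 3 tick 0 v(1, 2): G3/E4 M6 -> B3/B4 P8 similar
  -> R2 @ bar 4 tick 0 v(1, 2): B3/B4 P8 -> A3/E4 P5 similar
  -> R4 @ bar 4 tick 0 v(0, 2): F3/E4 M7 untreated
  -> R2 @ bar 6 tick 0 v(1, 2): B3/F4 TT -> C4/G4 P5 similar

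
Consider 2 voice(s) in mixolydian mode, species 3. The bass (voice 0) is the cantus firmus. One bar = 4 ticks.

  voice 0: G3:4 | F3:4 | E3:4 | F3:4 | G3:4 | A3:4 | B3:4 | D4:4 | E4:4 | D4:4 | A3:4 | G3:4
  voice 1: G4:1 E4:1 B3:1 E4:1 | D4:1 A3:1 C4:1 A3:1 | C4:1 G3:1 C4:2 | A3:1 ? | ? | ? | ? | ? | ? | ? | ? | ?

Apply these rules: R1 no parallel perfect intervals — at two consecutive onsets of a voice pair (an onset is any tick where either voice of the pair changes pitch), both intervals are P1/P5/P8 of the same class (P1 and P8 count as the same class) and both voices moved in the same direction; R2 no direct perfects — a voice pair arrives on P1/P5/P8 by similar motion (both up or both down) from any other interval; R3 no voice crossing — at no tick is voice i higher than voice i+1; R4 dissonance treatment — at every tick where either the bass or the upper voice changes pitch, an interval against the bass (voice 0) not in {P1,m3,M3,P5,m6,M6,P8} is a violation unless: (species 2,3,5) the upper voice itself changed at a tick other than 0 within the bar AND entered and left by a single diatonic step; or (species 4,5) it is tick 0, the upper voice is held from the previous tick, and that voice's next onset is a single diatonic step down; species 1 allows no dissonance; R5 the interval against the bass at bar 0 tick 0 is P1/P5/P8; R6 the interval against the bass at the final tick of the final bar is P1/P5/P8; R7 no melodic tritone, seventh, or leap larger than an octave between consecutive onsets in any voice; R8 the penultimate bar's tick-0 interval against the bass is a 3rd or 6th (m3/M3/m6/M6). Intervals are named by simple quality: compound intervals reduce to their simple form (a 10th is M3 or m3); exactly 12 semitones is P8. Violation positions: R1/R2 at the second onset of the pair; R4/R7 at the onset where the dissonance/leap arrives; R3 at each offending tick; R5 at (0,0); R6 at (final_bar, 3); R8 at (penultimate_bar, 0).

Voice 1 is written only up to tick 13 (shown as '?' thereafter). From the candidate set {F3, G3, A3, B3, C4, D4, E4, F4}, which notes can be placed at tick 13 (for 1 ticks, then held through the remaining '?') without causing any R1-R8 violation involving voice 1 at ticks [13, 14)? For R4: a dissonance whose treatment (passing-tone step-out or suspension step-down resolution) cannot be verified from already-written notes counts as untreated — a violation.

F3: legal
G3: violates R4
A3: legal
B3: violates R4
C4: legal
D4: legal
E4: violates R4
F4: legal

{A3, C4, D4, F3, F4}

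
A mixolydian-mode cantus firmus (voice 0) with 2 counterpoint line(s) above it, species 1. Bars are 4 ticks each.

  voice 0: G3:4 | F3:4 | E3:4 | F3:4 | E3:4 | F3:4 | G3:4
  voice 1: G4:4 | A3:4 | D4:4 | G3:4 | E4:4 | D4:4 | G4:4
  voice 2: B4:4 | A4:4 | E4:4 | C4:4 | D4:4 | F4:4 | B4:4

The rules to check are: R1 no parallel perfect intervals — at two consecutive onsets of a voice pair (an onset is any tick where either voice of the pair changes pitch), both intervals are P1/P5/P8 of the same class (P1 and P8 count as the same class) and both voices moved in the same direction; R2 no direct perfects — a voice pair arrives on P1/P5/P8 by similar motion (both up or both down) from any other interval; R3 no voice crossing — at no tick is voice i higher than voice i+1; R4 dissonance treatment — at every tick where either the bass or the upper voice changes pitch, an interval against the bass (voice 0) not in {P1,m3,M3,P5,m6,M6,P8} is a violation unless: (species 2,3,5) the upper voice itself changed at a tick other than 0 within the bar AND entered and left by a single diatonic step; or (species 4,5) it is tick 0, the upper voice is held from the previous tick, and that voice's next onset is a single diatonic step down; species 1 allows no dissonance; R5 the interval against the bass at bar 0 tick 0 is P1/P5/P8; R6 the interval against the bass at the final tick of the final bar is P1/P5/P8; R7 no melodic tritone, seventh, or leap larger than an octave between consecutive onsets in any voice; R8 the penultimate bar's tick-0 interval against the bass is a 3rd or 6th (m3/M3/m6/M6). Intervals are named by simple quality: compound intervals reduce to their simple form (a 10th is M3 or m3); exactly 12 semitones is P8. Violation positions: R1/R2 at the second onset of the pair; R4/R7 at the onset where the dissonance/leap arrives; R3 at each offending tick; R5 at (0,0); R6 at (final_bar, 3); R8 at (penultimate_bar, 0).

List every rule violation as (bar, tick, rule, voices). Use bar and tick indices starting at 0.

(0, 0, R5, (0, 2))
(1, 0, R2, (1, 2))
(1, 0, R7, (1,))
(2, 0, R2, (0, 2))
(2, 0, R4, (0, 1))
(3, 0, R4, (0, 1))
(4, 0, R3, (1, 2))
(4, 0, R4, (0, 2))
(4, 1, R3, (1, 2))
(4, 2, R3, (1, 2))
(4, 3, R3, (1, 2))
(5, 0, R2, (0, 2))
(5, 0, R8, (0, 2))
(6, 0, R2, (0, 1))
(6, 0, R7, (2,))
(6, 3, R6, (0, 2))

bar 0: v0=G3 v1=G4 v2=B4 downbeat M3
bar 1: v0=F3 v1=A3 v2=A4 downbeat M3
bar 2: v0=E3 v1=D4 v2=E4 downbeat P8
bar 3: v0=F3 v1=G3 v2=C4 downbeat P5
bar 4: v0=E3 v1=E4 v2=D4 downbeat m7
bar 5: v0=F3 v1=D4 v2=F4 downbeat P8
bar 6: v0=G3 v1=G4 v2=B4 downbeat M3
  -> R5 @ bar 0 tick 0 v(0, 2): opens on M3
  -> R2 @ bar 1 tick 0 v(1, 2): G4/B4 M3 -> A3/A4 P8 similar
  -> R7 @ bar 1 tick 0 v(1,): G4->A3 leap 10st
  -> R2 @ bar 2 tick 0 v(0, 2): F3/A4 M3 -> E3/E4 P8 similar
  -> R4 @ bar 2 tick 0 v(0, 1): E3/D4 m7 untreated
  -> R4 @ bar 3 tick 0 v(0, 1): F3/G3 M2 untreated
  -> R3 @ bar 4 tick 0 v(1, 2): E4 above D4
  -> R4 @ bar 4 tick 0 v(0, 2): E3/D4 m7 untreated
  -> R3 @ bar 4 tick 1 v(1, 2): E4 above D4
  -> R3 @ bar 4 tick 2 v(1, 2): E4 above D4
  -> R3 @ bar 4 tick 3 v(1, 2): E4 above D4
  -> R2 @ bar 5 tick 0 v(0, 2): E3/D4 m7 -> F3/F4 P8 similar
  -> R8 @ bar 5 tick 0 v(0, 2): penult P8 not 3rd/6th
  -> R2 @ bar 6 tick 0 v(0, 1): F3/D4 M6 -> G3/G4 P8 similar
  -> R7 @ bar 6 tick 0 v(2,): F4->B4 leap 6st
  -> R6 @ bar 6 tick 3 v(0, 2): closes on M3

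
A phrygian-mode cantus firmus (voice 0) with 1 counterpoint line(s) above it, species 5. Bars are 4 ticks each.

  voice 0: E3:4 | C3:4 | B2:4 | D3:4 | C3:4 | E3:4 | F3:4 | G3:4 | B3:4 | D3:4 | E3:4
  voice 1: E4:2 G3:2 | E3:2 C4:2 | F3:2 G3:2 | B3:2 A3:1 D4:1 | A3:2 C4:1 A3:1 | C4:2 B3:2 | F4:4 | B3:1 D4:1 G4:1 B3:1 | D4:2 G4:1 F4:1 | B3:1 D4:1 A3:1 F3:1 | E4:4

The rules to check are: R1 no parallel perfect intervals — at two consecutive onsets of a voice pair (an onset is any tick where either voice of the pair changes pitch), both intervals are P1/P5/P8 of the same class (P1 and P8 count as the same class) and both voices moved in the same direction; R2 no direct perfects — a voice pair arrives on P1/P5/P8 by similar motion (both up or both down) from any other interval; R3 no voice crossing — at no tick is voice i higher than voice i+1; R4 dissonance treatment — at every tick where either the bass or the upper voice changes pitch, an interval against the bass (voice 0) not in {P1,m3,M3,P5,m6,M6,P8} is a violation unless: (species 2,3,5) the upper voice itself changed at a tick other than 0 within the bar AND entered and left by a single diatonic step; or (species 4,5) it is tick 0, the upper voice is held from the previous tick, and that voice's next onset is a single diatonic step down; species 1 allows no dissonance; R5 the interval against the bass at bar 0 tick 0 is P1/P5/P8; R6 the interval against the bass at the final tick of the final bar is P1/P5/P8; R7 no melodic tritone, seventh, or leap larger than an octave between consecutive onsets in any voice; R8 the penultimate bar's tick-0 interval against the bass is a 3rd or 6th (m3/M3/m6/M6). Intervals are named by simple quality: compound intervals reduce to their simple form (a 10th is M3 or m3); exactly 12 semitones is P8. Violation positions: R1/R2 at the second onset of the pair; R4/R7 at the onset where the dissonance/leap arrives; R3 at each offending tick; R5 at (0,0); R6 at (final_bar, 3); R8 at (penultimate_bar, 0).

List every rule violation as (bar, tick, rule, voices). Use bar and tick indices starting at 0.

(2, 0, R4, (0, 1))
(6, 0, R2, (0, 1))
(6, 0, R7, (1,))
(7, 0, R7, (1,))
(8, 3, R4, (0, 1))
(9, 0, R7, (1,))
(10, 0, R2, (0, 1))
(10, 0, R7, (1,))

bar 0: v0=E3 v1=E4 downbeat P8
bar 1: v0=C3 v1=E3 downbeat M3
bar 2: v0=B2 v1=F3 downbeat TT
bar 3: v0=D3 v1=B3 downbeat M6
bar 4: v0=C3 v1=A3 downbeat M6
bar 5: v0=E3 v1=C4 downbeat m6
bar 6: v0=F3 v1=F4 downbeat P8
bar 7: v0=G3 v1=B3 downbeat M3
bar 8: v0=B3 v1=D4 downbeat m3
bar 9: v0=D3 v1=B3 downbeat M6
bar 10: v0=E3 v1=E4 downbeat P8
  -> R4 @ bar 2 tick 0 v(0, 1): B2/F3 TT untreated
  -> R2 @ bar 6 tick 0 v(0, 1): E3/B3 P5 -> F3/F4 P8 similar
  -> R7 @ bar 6 tick 0 v(1,): B3->F4 leap 6st
  -> R7 @ bar 7 tick 0 v(1,): F4->B3 leap 6st
  -> R4 @ bar 8 tick 3 v(0, 1): B3/F4 TT untreated
  -> R7 @ bar 9 tick 0 v(1,): F4->B3 leap 6st
  -> R2 @ bar 10 tick 0 v(0, 1): D3/F3 m3 -> E3/E4 P8 similar
  -> R7 @ bar 10 tick 0 v(1,): F3->E4 leap 11st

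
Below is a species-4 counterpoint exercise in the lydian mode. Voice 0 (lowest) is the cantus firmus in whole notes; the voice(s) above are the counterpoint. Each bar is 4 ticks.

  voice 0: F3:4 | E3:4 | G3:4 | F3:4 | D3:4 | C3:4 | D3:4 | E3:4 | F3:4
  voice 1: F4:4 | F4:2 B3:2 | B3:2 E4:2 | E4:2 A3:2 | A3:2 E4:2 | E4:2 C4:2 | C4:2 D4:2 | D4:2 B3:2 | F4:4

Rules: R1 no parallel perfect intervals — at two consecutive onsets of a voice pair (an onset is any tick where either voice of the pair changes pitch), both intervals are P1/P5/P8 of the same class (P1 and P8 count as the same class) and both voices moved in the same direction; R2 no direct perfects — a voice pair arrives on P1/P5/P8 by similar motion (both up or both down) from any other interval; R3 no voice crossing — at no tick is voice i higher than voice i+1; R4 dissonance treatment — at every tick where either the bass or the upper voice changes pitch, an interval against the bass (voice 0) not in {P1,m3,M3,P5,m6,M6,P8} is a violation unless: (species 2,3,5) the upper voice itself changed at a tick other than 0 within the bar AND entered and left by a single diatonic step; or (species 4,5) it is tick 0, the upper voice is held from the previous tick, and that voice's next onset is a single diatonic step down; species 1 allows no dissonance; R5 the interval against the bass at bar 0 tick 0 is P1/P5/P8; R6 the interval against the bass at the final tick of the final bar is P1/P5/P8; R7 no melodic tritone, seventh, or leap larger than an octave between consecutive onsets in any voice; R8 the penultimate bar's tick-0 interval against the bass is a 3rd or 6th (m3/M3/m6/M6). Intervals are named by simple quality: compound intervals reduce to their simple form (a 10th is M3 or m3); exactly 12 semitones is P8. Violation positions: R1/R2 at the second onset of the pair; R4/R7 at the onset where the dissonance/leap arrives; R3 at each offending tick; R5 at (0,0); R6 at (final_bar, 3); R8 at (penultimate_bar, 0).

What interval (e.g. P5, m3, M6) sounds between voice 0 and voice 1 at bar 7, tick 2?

P5

voice 0=E3 voice 1=B3 -> P5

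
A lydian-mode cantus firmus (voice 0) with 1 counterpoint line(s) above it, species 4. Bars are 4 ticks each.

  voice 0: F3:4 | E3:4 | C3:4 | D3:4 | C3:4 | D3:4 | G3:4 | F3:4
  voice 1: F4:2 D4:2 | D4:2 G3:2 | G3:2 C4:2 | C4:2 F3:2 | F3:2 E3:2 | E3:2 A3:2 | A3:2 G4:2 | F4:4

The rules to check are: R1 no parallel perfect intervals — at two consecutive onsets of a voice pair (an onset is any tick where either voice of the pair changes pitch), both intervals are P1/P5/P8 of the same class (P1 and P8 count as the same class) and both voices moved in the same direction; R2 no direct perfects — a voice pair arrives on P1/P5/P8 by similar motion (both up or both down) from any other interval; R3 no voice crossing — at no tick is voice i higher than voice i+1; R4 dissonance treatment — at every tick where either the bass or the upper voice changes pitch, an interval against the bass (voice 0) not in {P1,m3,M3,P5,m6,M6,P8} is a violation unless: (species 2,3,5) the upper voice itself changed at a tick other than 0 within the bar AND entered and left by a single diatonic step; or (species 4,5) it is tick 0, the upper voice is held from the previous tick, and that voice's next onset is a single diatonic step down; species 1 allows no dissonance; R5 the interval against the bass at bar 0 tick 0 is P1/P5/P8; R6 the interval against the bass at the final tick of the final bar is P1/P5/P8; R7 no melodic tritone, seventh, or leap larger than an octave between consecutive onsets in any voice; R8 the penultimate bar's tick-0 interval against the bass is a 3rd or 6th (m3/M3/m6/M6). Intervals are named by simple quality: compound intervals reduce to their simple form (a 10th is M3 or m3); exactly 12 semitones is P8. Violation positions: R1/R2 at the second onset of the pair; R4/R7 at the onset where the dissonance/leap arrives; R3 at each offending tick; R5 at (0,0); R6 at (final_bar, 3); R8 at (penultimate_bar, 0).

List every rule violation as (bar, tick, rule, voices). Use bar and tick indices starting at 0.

bar 0: v0=F3 v1=F4 downbeat P8
bar 1: v0=E3 v1=D4 downbeat m7
bar 2: v0=C3 v1=G3 downbeat P5
bar 3: v0=D3 v1=C4 downbeat m7
bar 4: v0=C3 v1=F3 downbeat P4
bar 5: v0=D3 v1=E3 downbeat M2
bar 6: v0=G3 v1=A3 downbeat M2
bar 7: v0=F3 v1=F4 downbeat P8
  -> R4 @ bar 1 tick 0 v(0, 1): E3/D4 m7 untreated
  -> R4 @ bar 3 tick 0 v(0, 1): D3/C4 m7 untreated
  -> R4 @ bar 5 tick 0 v(0, 1): D3/E3 M2 untreated
  -> R4 @ bar 6 tick 0 v(0, 1): G3/A3 M2 untreated
  -> R8 @ bar 6 tick 0 v(0, 1): penult M2 not 3rd/6th
  -> R7 @ bar 6 tick 2 v(1,): A3->G4 leap 10st
  -> R1 @ bar 7 tick 0 v(0, 1): G3/G4 P8 -> F3/F4 P8 similar

(1, 0, R4, (0, 1))
(3, 0, R4, (0, 1))
(5, 0, R4, (0, 1))
(6, 0, R4, (0, 1))
(6, 0, R8, (0, 1))
(6, 2, R7, (1,))
(7, 0, R1, (0, 1))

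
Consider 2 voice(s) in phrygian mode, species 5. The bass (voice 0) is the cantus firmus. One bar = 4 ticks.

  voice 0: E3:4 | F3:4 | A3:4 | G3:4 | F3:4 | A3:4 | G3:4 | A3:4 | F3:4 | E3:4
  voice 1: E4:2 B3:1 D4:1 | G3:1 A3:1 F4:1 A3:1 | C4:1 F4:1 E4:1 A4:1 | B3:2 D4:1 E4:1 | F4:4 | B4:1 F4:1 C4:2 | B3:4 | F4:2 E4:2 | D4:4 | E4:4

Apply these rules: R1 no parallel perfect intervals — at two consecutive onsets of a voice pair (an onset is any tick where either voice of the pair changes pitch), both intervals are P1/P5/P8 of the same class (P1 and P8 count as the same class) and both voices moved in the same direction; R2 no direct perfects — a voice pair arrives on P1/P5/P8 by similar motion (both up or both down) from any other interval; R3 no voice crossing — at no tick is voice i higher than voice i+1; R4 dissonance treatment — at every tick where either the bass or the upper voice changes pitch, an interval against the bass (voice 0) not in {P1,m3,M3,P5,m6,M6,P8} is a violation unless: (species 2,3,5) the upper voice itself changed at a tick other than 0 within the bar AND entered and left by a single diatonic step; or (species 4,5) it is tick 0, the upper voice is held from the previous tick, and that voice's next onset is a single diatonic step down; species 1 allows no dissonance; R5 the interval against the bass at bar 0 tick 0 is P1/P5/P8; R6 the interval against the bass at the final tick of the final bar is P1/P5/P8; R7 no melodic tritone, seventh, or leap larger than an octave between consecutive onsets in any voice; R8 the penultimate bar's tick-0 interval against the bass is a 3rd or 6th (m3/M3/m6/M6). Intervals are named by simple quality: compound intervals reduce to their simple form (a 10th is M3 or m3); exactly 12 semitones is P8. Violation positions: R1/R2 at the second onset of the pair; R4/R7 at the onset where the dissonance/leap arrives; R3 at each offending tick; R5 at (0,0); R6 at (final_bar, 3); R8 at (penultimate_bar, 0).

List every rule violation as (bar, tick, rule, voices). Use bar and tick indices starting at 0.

(0, 3, R4, (0, 1))
(1, 0, R4, (0, 1))
(3, 0, R7, (1,))
(5, 0, R4, (0, 1))
(5, 0, R7, (1,))
(5, 1, R7, (1,))
(7, 0, R7, (1,))

bar 0: v0=E3 v1=E4 downbeat P8
bar 1: v0=F3 v1=G3 downbeat M2
bar 2: v0=A3 v1=C4 downbeat m3
bar 3: v0=G3 v1=B3 downbeat M3
bar 4: v0=F3 v1=F4 downbeat P8
bar 5: v0=A3 v1=B4 downbeat M2
bar 6: v0=G3 v1=B3 downbeat M3
bar 7: v0=A3 v1=F4 downbeat m6
bar 8: v0=F3 v1=D4 downbeat M6
bar 9: v0=E3 v1=E4 downbeat P8
  -> R4 @ bar 0 tick 3 v(0, 1): E3/D4 m7 untreated
  -> R4 @ bar 1 tick 0 v(0, 1): F3/G3 M2 untreated
  -> R7 @ bar 3 tick 0 v(1,): A4->B3 leap 10st
  -> R4 @ bar 5 tick 0 v(0, 1): A3/B4 M2 untreated
  -> R7 @ bar 5 tick 0 v(1,): F4->B4 leap 6st
  -> R7 @ bar 5 tick 1 v(1,): B4->F4 leap 6st
  -> R7 @ bar 7 tick 0 v(1,): B3->F4 leap 6st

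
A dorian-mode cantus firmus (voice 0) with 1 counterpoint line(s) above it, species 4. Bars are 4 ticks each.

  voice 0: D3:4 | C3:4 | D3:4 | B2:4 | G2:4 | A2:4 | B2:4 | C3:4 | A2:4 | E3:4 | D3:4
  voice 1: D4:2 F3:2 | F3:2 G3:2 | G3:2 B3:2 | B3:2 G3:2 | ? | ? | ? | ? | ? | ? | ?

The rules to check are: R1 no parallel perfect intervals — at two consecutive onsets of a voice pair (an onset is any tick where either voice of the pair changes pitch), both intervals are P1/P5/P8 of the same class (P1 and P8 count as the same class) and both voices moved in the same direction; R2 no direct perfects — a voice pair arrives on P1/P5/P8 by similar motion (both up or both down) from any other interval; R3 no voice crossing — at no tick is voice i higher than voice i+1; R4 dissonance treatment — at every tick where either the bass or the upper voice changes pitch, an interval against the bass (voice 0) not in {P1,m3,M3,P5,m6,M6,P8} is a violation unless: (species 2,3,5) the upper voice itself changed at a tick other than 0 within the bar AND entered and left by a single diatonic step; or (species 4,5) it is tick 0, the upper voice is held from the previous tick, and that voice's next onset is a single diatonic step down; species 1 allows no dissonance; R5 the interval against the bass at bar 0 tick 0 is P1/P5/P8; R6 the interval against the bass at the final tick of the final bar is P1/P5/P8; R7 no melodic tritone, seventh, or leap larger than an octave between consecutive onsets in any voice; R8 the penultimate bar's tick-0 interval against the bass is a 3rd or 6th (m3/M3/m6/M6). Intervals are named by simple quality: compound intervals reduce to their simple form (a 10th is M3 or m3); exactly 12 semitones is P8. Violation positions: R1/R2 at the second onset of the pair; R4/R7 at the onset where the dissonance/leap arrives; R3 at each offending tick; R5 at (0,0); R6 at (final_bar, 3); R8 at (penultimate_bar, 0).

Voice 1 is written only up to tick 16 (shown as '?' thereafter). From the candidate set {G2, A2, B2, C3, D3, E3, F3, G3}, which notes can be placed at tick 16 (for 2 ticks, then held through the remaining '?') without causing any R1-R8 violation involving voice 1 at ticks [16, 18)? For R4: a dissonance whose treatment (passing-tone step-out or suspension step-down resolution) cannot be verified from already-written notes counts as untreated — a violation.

G2: violates R2
A2: violates R4,R7
B2: legal
C3: violates R4
D3: violates R2
E3: legal
F3: violates R4
G3: legal

{B2, E3, G3}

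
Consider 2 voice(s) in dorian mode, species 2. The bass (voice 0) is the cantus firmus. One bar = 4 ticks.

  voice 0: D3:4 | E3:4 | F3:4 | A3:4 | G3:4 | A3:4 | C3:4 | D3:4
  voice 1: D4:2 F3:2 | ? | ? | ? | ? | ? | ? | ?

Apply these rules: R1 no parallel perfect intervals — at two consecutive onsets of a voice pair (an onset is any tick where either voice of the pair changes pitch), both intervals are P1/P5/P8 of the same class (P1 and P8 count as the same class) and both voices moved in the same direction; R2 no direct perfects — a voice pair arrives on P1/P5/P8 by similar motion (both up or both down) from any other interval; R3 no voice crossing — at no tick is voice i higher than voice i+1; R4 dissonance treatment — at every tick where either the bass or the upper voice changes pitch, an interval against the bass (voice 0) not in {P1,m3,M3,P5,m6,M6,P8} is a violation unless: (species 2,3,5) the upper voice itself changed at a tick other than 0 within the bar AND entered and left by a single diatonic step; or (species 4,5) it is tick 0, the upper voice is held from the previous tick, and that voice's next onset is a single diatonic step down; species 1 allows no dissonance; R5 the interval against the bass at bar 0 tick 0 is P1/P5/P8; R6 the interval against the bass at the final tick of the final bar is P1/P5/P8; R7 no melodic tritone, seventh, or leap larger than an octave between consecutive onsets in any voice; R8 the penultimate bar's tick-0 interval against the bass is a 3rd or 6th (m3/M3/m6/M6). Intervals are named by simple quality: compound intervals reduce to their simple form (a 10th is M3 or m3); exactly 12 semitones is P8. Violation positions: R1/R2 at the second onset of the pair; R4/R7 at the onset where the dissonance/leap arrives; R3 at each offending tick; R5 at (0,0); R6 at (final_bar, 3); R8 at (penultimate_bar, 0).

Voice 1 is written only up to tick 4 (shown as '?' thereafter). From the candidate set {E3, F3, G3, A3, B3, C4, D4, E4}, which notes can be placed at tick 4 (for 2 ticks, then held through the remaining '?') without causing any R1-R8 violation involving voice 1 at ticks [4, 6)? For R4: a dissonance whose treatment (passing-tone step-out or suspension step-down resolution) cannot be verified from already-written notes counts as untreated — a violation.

E3: legal
F3: violates R4
G3: legal
A3: violates R4
B3: violates R2,R7
C4: legal
D4: violates R4
E4: violates R2,R7

{C4, E3, G3}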